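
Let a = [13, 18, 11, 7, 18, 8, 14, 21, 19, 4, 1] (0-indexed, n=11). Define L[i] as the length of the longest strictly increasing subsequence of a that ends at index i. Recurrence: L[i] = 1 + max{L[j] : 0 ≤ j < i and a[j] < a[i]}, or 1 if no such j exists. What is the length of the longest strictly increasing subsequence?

4

   i    0    1    2    3    4    5    6    7    8    9   10
a[i]   13   18   11    7   18    8   14   21   19    4    1
L[i]    1    2    1    1    2    2    3    4    4    1    1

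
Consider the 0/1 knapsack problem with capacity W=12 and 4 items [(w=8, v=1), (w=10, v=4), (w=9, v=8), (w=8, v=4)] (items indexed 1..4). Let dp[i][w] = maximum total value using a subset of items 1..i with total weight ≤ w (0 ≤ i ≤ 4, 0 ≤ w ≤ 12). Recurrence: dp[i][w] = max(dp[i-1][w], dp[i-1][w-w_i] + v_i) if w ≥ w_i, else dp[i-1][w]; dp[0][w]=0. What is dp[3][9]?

i\w   0   1   2   3   4   5   6   7   8   9  10  11  12
  0   0   0   0   0   0   0   0   0   0   0   0   0   0
  1   0   0   0   0   0   0   0   0   1   1   1   1   1
  2   0   0   0   0   0   0   0   0   1   1   4   4   4
  3   0   0   0   0   0   0   0   0   1   8   8   8   8
  4   0   0   0   0   0   0   0   0   4   8   8   8   8

8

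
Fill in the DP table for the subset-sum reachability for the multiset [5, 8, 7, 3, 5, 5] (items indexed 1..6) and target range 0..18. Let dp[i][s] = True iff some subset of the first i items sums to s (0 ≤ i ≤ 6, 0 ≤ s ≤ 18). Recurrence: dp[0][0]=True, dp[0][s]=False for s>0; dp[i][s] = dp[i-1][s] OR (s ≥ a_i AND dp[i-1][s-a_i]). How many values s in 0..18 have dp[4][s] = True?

i\s   0   1   2   3   4   5   6   7   8   9  10  11  12  13  14  15  16  17  18
  0   T   F   F   F   F   F   F   F   F   F   F   F   F   F   F   F   F   F   F
  1   T   F   F   F   F   T   F   F   F   F   F   F   F   F   F   F   F   F   F
  2   T   F   F   F   F   T   F   F   T   F   F   F   F   T   F   F   F   F   F
  3   T   F   F   F   F   T   F   T   T   F   F   F   T   T   F   T   F   F   F
  4   T   F   F   T   F   T   F   T   T   F   T   T   T   T   F   T   T   F   T
  5   T   F   F   T   F   T   F   T   T   F   T   T   T   T   F   T   T   T   T
  6   T   F   F   T   F   T   F   T   T   F   T   T   T   T   F   T   T   T   T

12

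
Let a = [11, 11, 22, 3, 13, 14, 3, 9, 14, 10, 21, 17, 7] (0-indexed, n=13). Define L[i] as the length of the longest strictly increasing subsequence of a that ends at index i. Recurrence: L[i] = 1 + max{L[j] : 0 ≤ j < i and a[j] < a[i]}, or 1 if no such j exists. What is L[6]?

   i    0    1    2    3    4    5    6    7    8    9   10   11   12
a[i]   11   11   22    3   13   14    3    9   14   10   21   17    7
L[i]    1    1    2    1    2    3    1    2    3    3    4    4    2

1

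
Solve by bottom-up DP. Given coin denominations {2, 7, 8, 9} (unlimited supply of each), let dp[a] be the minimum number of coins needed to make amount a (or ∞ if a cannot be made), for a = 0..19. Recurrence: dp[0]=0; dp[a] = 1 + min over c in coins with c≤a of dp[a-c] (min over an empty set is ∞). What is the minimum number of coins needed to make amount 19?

3

 a  0  1  2  3  4  5  6  7  8  9 10 11 12 13 14 15 16 17 18 19
dp  0  -  1  -  2  -  3  1  1  1  2  2  3  3  2  2  2  2  2  3
(- denotes ∞ / unreachable)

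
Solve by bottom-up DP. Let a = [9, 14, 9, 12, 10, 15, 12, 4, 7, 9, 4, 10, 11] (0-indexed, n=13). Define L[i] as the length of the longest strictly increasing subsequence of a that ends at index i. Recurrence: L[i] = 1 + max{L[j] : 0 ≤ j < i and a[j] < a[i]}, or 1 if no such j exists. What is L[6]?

3

   i    0    1    2    3    4    5    6    7    8    9   10   11   12
a[i]    9   14    9   12   10   15   12    4    7    9    4   10   11
L[i]    1    2    1    2    2    3    3    1    2    3    1    4    5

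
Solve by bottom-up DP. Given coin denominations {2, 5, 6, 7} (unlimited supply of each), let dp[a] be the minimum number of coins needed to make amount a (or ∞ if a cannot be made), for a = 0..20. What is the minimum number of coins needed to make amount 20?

3

 a  0  1  2  3  4  5  6  7  8  9 10 11 12 13 14 15 16 17 18 19 20
dp  0  -  1  -  2  1  1  1  2  2  2  2  2  2  2  3  3  3  3  3  3
(- denotes ∞ / unreachable)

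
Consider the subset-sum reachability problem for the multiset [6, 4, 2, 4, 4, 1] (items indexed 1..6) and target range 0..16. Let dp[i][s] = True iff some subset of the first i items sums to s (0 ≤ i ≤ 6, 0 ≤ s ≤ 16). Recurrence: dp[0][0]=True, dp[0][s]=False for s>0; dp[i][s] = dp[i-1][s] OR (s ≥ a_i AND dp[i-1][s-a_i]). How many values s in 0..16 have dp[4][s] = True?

i\s   0   1   2   3   4   5   6   7   8   9  10  11  12  13  14  15  16
  0   T   F   F   F   F   F   F   F   F   F   F   F   F   F   F   F   F
  1   T   F   F   F   F   F   T   F   F   F   F   F   F   F   F   F   F
  2   T   F   F   F   T   F   T   F   F   F   T   F   F   F   F   F   F
  3   T   F   T   F   T   F   T   F   T   F   T   F   T   F   F   F   F
  4   T   F   T   F   T   F   T   F   T   F   T   F   T   F   T   F   T
  5   T   F   T   F   T   F   T   F   T   F   T   F   T   F   T   F   T
  6   T   T   T   T   T   T   T   T   T   T   T   T   T   T   T   T   T

9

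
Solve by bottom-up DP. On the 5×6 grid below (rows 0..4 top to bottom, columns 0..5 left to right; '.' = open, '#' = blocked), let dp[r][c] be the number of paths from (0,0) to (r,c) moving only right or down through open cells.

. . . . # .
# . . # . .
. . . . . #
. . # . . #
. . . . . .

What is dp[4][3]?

4

r\c   0   1   2   3   4   5
  0   1   1   1   1   0   0
  1   0   1   2   0   0   0
  2   0   1   3   3   3   0
  3   0   1   0   3   6   0
  4   0   1   1   4  10  10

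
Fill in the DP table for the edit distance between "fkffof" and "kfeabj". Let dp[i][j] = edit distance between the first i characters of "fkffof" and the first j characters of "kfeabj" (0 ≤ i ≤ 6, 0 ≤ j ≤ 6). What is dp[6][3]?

4

   ''  k  f  e  a  b  j
''  0  1  2  3  4  5  6
 f  1  1  1  2  3  4  5
 k  2  1  2  2  3  4  5
 f  3  2  1  2  3  4  5
 f  4  3  2  2  3  4  5
 o  5  4  3  3  3  4  5
 f  6  5  4  4  4  4  5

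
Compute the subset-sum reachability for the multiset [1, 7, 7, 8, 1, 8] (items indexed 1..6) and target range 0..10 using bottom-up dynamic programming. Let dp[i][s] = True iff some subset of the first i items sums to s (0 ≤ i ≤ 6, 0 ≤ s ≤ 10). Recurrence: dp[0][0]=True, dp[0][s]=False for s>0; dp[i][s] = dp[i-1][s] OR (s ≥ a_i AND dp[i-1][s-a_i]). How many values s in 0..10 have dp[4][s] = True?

5

i\s   0   1   2   3   4   5   6   7   8   9  10
  0   T   F   F   F   F   F   F   F   F   F   F
  1   T   T   F   F   F   F   F   F   F   F   F
  2   T   T   F   F   F   F   F   T   T   F   F
  3   T   T   F   F   F   F   F   T   T   F   F
  4   T   T   F   F   F   F   F   T   T   T   F
  5   T   T   T   F   F   F   F   T   T   T   T
  6   T   T   T   F   F   F   F   T   T   T   T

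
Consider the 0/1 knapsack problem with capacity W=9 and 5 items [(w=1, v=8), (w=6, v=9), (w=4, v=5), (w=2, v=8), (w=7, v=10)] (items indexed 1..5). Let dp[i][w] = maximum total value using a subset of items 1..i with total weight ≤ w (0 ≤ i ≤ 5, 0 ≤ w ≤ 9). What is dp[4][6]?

i\w   0   1   2   3   4   5   6   7   8   9
  0   0   0   0   0   0   0   0   0   0   0
  1   0   8   8   8   8   8   8   8   8   8
  2   0   8   8   8   8   8   9  17  17  17
  3   0   8   8   8   8  13  13  17  17  17
  4   0   8   8  16  16  16  16  21  21  25
  5   0   8   8  16  16  16  16  21  21  25

16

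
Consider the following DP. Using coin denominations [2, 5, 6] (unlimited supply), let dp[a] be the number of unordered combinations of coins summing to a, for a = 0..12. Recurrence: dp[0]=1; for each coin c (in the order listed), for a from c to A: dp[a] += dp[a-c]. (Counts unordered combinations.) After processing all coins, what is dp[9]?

after  coin     0     1     2     3     4     5     6     7     8     9    10    11    12
          2     1     0     1     0     1     0     1     0     1     0     1     0     1
          5     1     0     1     0     1     1     1     1     1     1     2     1     2
          6     1     0     1     0     1     1     2     1     2     1     3     2     4

1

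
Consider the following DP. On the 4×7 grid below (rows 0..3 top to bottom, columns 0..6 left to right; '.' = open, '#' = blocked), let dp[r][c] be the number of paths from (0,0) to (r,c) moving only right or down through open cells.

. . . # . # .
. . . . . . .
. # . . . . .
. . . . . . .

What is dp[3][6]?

r\c   0   1   2   3   4   5   6
  0   1   1   1   0   0   0   0
  1   1   2   3   3   3   3   3
  2   1   0   3   6   9  12  15
  3   1   1   4  10  19  31  46

46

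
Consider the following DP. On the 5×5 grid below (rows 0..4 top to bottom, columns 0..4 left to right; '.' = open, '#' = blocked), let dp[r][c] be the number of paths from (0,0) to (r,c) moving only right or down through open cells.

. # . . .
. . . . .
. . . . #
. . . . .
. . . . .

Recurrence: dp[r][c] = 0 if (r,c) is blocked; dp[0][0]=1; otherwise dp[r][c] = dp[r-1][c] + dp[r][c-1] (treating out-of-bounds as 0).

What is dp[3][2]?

6

r\c   0   1   2   3   4
  0   1   0   0   0   0
  1   1   1   1   1   1
  2   1   2   3   4   0
  3   1   3   6  10  10
  4   1   4  10  20  30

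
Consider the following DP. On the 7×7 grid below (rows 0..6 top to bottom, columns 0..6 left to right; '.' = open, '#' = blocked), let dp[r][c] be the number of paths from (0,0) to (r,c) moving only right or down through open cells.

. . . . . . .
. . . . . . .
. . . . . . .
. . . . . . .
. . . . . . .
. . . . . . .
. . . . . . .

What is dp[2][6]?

r\c   0   1   2   3   4   5   6
  0   1   1   1   1   1   1   1
  1   1   2   3   4   5   6   7
  2   1   3   6  10  15  21  28
  3   1   4  10  20  35  56  84
  4   1   5  15  35  70 126 210
  5   1   6  21  56 126 252 462
  6   1   7  28  84 210 462 924

28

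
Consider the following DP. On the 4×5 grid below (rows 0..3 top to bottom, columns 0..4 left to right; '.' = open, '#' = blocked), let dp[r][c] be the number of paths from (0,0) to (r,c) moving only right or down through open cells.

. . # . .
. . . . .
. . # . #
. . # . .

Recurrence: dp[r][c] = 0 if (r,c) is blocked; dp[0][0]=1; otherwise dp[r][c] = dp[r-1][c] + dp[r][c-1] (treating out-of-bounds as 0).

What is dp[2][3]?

r\c   0   1   2   3   4
  0   1   1   0   0   0
  1   1   2   2   2   2
  2   1   3   0   2   0
  3   1   4   0   2   2

2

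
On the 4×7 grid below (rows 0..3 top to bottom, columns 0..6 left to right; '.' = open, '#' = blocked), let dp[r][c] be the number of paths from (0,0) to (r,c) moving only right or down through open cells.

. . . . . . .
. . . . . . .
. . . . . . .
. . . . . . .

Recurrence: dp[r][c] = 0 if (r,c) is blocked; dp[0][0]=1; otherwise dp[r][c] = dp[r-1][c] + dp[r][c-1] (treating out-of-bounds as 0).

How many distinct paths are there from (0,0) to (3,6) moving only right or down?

84

r\c   0   1   2   3   4   5   6
  0   1   1   1   1   1   1   1
  1   1   2   3   4   5   6   7
  2   1   3   6  10  15  21  28
  3   1   4  10  20  35  56  84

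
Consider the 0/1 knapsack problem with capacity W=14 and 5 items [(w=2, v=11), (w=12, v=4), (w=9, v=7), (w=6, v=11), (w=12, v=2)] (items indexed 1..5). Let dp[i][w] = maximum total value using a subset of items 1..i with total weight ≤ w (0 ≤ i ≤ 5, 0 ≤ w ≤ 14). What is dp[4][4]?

i\w   0   1   2   3   4   5   6   7   8   9  10  11  12  13  14
  0   0   0   0   0   0   0   0   0   0   0   0   0   0   0   0
  1   0   0  11  11  11  11  11  11  11  11  11  11  11  11  11
  2   0   0  11  11  11  11  11  11  11  11  11  11  11  11  15
  3   0   0  11  11  11  11  11  11  11  11  11  18  18  18  18
  4   0   0  11  11  11  11  11  11  22  22  22  22  22  22  22
  5   0   0  11  11  11  11  11  11  22  22  22  22  22  22  22

11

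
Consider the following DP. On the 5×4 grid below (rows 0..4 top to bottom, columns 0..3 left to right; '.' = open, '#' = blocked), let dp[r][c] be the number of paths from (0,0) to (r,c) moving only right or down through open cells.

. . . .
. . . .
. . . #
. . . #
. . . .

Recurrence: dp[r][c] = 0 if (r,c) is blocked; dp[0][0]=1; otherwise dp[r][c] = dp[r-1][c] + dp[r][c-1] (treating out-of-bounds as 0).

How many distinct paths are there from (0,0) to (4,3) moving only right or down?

r\c   0   1   2   3
  0   1   1   1   1
  1   1   2   3   4
  2   1   3   6   0
  3   1   4  10   0
  4   1   5  15  15

15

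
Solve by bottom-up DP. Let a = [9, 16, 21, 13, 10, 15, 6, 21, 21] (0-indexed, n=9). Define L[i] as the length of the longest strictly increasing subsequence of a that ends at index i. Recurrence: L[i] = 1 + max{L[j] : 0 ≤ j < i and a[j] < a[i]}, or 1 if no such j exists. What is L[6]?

1

   i    0    1    2    3    4    5    6    7    8
a[i]    9   16   21   13   10   15    6   21   21
L[i]    1    2    3    2    2    3    1    4    4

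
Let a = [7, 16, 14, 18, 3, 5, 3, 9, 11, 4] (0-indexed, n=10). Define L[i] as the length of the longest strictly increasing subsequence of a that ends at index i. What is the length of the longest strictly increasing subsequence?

4

   i    0    1    2    3    4    5    6    7    8    9
a[i]    7   16   14   18    3    5    3    9   11    4
L[i]    1    2    2    3    1    2    1    3    4    2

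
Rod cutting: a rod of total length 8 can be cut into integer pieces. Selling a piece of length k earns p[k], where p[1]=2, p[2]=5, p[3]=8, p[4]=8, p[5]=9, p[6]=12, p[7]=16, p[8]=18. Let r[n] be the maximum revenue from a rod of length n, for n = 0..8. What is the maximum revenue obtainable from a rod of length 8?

21

   n    0    1    2    3    4    5    6    7    8
r[n]    0    2    5    8   10   13   16   18   21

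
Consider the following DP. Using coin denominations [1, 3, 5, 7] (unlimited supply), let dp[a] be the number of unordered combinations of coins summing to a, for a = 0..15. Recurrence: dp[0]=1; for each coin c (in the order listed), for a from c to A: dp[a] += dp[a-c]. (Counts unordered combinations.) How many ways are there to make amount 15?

19

after  coin     0     1     2     3     4     5     6     7     8     9    10    11    12    13    14    15
          1     1     1     1     1     1     1     1     1     1     1     1     1     1     1     1     1
          3     1     1     1     2     2     2     3     3     3     4     4     4     5     5     5     6
          5     1     1     1     2     2     3     4     4     5     6     7     8     9    10    11    13
          7     1     1     1     2     2     3     4     5     6     7     9    10    12    14    16    19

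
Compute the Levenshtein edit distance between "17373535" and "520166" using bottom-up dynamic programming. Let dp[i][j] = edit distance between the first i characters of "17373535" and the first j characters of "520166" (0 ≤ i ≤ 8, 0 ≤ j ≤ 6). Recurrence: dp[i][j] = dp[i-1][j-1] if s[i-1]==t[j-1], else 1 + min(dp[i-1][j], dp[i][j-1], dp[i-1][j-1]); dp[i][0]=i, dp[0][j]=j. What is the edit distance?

8

   ''  5  2  0  1  6  6
''  0  1  2  3  4  5  6
 1  1  1  2  3  3  4  5
 7  2  2  2  3  4  4  5
 3  3  3  3  3  4  5  5
 7  4  4  4  4  4  5  6
 3  5  5  5  5  5  5  6
 5  6  5  6  6  6  6  6
 3  7  6  6  7  7  7  7
 5  8  7  7  7  8  8  8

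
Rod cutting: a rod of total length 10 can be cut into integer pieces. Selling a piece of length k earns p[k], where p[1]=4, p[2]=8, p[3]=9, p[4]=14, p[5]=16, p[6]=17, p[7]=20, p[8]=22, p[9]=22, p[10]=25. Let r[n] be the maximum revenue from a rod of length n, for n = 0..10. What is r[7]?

   n    0    1    2    3    4    5    6    7    8    9   10
r[n]    0    4    8   12   16   20   24   28   32   36   40

28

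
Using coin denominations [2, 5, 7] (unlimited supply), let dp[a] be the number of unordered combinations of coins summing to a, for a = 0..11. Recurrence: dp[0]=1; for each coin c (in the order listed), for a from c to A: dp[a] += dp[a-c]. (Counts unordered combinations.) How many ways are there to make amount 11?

after  coin     0     1     2     3     4     5     6     7     8     9    10    11
          2     1     0     1     0     1     0     1     0     1     0     1     0
          5     1     0     1     0     1     1     1     1     1     1     2     1
          7     1     0     1     0     1     1     1     2     1     2     2     2

2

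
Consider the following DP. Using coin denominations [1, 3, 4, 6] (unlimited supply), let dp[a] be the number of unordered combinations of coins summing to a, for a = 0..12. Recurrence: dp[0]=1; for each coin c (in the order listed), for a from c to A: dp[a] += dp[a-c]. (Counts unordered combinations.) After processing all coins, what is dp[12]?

16

after  coin     0     1     2     3     4     5     6     7     8     9    10    11    12
          1     1     1     1     1     1     1     1     1     1     1     1     1     1
          3     1     1     1     2     2     2     3     3     3     4     4     4     5
          4     1     1     1     2     3     3     4     5     6     7     8     9    11
          6     1     1     1     2     3     3     5     6     7     9    11    12    16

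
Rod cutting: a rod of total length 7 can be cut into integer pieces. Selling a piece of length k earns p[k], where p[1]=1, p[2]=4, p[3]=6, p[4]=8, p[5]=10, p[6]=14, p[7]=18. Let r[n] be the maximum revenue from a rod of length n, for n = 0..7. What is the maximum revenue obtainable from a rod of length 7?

   n    0    1    2    3    4    5    6    7
r[n]    0    1    4    6    8   10   14   18

18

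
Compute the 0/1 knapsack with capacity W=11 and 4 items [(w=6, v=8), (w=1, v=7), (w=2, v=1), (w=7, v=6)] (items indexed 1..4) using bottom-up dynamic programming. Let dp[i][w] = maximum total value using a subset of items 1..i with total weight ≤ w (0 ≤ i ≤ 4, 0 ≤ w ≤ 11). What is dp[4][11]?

16

i\w   0   1   2   3   4   5   6   7   8   9  10  11
  0   0   0   0   0   0   0   0   0   0   0   0   0
  1   0   0   0   0   0   0   8   8   8   8   8   8
  2   0   7   7   7   7   7   8  15  15  15  15  15
  3   0   7   7   8   8   8   8  15  15  16  16  16
  4   0   7   7   8   8   8   8  15  15  16  16  16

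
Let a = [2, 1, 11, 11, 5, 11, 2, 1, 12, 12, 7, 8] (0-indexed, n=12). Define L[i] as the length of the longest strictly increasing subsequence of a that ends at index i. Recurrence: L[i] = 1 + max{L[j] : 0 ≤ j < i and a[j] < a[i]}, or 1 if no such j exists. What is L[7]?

1

   i    0    1    2    3    4    5    6    7    8    9   10   11
a[i]    2    1   11   11    5   11    2    1   12   12    7    8
L[i]    1    1    2    2    2    3    2    1    4    4    3    4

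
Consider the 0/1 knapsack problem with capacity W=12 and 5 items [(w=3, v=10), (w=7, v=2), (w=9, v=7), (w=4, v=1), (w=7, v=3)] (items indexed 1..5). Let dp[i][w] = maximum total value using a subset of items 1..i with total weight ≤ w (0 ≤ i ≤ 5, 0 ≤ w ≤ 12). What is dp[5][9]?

11

i\w   0   1   2   3   4   5   6   7   8   9  10  11  12
  0   0   0   0   0   0   0   0   0   0   0   0   0   0
  1   0   0   0  10  10  10  10  10  10  10  10  10  10
  2   0   0   0  10  10  10  10  10  10  10  12  12  12
  3   0   0   0  10  10  10  10  10  10  10  12  12  17
  4   0   0   0  10  10  10  10  11  11  11  12  12  17
  5   0   0   0  10  10  10  10  11  11  11  13  13  17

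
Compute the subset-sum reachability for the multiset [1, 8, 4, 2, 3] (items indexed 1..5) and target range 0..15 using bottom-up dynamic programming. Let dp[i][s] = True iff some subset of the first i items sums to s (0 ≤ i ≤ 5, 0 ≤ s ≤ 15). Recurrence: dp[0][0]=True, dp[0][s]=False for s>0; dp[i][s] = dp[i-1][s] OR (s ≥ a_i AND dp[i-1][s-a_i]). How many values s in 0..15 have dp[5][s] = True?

16

i\s   0   1   2   3   4   5   6   7   8   9  10  11  12  13  14  15
  0   T   F   F   F   F   F   F   F   F   F   F   F   F   F   F   F
  1   T   T   F   F   F   F   F   F   F   F   F   F   F   F   F   F
  2   T   T   F   F   F   F   F   F   T   T   F   F   F   F   F   F
  3   T   T   F   F   T   T   F   F   T   T   F   F   T   T   F   F
  4   T   T   T   T   T   T   T   T   T   T   T   T   T   T   T   T
  5   T   T   T   T   T   T   T   T   T   T   T   T   T   T   T   T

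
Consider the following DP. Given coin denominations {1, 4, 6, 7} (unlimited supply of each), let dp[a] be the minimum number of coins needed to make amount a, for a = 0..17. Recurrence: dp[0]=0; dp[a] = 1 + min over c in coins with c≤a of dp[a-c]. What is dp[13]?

2

 a  0  1  2  3  4  5  6  7  8  9 10 11 12 13 14 15 16 17
dp  0  1  2  3  1  2  1  1  2  3  2  2  2  2  2  3  3  3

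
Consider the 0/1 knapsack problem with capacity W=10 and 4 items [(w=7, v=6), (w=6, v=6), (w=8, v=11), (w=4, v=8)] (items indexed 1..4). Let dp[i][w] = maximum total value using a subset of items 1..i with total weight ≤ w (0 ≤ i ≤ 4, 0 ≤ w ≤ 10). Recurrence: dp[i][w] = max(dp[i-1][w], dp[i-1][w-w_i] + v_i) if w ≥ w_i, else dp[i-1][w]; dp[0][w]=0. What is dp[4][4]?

8

i\w   0   1   2   3   4   5   6   7   8   9  10
  0   0   0   0   0   0   0   0   0   0   0   0
  1   0   0   0   0   0   0   0   6   6   6   6
  2   0   0   0   0   0   0   6   6   6   6   6
  3   0   0   0   0   0   0   6   6  11  11  11
  4   0   0   0   0   8   8   8   8  11  11  14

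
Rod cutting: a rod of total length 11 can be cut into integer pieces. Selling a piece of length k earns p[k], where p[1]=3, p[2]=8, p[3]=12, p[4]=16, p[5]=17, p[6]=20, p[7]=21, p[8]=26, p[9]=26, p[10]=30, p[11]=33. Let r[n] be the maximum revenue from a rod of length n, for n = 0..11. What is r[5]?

20

   n    0    1    2    3    4    5    6    7    8    9   10   11
r[n]    0    3    8   12   16   20   24   28   32   36   40   44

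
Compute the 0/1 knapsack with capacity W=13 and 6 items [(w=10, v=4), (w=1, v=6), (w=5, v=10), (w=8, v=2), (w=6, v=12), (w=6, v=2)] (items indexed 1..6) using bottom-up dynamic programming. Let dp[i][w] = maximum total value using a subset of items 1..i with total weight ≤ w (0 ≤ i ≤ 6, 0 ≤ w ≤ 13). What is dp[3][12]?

i\w   0   1   2   3   4   5   6   7   8   9  10  11  12  13
  0   0   0   0   0   0   0   0   0   0   0   0   0   0   0
  1   0   0   0   0   0   0   0   0   0   0   4   4   4   4
  2   0   6   6   6   6   6   6   6   6   6   6  10  10  10
  3   0   6   6   6   6  10  16  16  16  16  16  16  16  16
  4   0   6   6   6   6  10  16  16  16  16  16  16  16  16
  5   0   6   6   6   6  10  16  18  18  18  18  22  28  28
  6   0   6   6   6   6  10  16  18  18  18  18  22  28  28

16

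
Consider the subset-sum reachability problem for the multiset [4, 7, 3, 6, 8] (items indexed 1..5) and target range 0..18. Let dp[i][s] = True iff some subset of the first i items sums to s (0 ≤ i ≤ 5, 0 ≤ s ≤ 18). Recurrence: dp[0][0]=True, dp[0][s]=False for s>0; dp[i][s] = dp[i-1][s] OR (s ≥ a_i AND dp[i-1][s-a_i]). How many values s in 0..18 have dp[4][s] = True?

12

i\s   0   1   2   3   4   5   6   7   8   9  10  11  12  13  14  15  16  17  18
  0   T   F   F   F   F   F   F   F   F   F   F   F   F   F   F   F   F   F   F
  1   T   F   F   F   T   F   F   F   F   F   F   F   F   F   F   F   F   F   F
  2   T   F   F   F   T   F   F   T   F   F   F   T   F   F   F   F   F   F   F
  3   T   F   F   T   T   F   F   T   F   F   T   T   F   F   T   F   F   F   F
  4   T   F   F   T   T   F   T   T   F   T   T   T   F   T   T   F   T   T   F
  5   T   F   F   T   T   F   T   T   T   T   T   T   T   T   T   T   T   T   T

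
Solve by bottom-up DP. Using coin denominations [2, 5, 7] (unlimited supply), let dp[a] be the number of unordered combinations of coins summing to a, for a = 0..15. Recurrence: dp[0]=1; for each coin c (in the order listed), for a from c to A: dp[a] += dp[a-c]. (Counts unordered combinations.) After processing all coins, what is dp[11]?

after  coin     0     1     2     3     4     5     6     7     8     9    10    11    12    13    14    15
          2     1     0     1     0     1     0     1     0     1     0     1     0     1     0     1     0
          5     1     0     1     0     1     1     1     1     1     1     2     1     2     1     2     2
          7     1     0     1     0     1     1     1     2     1     2     2     2     3     2     4     3

2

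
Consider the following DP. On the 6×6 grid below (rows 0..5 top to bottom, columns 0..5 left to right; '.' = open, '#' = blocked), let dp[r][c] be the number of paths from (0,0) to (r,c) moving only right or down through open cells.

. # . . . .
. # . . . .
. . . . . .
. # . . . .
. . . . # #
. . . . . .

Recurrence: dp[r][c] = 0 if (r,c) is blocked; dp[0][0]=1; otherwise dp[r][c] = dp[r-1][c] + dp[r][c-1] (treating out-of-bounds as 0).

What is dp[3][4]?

r\c   0   1   2   3   4   5
  0   1   0   0   0   0   0
  1   1   0   0   0   0   0
  2   1   1   1   1   1   1
  3   1   0   1   2   3   4
  4   1   1   2   4   0   0
  5   1   2   4   8   8   8

3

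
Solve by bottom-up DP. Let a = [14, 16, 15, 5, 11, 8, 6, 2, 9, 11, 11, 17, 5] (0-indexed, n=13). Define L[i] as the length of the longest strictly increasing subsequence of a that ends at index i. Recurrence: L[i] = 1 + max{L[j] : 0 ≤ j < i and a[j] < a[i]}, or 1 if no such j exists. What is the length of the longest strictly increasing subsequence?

   i    0    1    2    3    4    5    6    7    8    9   10   11   12
a[i]   14   16   15    5   11    8    6    2    9   11   11   17    5
L[i]    1    2    2    1    2    2    2    1    3    4    4    5    2

5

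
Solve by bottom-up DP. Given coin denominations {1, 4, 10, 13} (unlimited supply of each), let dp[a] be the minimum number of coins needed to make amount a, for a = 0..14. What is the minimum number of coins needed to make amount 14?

 a  0  1  2  3  4  5  6  7  8  9 10 11 12 13 14
dp  0  1  2  3  1  2  3  4  2  3  1  2  3  1  2

2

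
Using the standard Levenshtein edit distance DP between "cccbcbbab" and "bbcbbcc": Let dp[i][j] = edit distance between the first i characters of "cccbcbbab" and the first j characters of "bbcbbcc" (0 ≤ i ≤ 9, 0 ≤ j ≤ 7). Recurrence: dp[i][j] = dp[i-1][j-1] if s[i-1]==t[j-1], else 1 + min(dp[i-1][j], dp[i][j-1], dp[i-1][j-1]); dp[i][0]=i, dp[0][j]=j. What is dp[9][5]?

5

   ''  b  b  c  b  b  c  c
''  0  1  2  3  4  5  6  7
 c  1  1  2  2  3  4  5  6
 c  2  2  2  2  3  4  4  5
 c  3  3  3  2  3  4  4  4
 b  4  3  3  3  2  3  4  5
 c  5  4  4  3  3  3  3  4
 b  6  5  4  4  3  3  4  4
 b  7  6  5  5  4  3  4  5
 a  8  7  6  6  5  4  4  5
 b  9  8  7  7  6  5  5  5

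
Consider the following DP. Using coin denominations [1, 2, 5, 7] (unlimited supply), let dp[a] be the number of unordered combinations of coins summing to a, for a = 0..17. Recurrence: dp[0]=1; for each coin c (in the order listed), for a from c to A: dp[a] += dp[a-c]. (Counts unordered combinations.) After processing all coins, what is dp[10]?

after  coin     0     1     2     3     4     5     6     7     8     9    10    11    12    13    14    15    16    17
          1     1     1     1     1     1     1     1     1     1     1     1     1     1     1     1     1     1     1
          2     1     1     2     2     3     3     4     4     5     5     6     6     7     7     8     8     9     9
          5     1     1     2     2     3     4     5     6     7     8    10    11    13    14    16    18    20    22
          7     1     1     2     2     3     4     5     7     8    10    12    14    17    19    23    26    30    34

12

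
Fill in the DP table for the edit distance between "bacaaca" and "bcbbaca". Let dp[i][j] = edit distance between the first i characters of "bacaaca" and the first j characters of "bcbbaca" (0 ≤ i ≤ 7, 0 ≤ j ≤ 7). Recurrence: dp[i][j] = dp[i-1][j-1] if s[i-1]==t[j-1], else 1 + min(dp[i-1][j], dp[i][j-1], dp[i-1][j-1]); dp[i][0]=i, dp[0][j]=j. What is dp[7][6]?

   ''  b  c  b  b  a  c  a
''  0  1  2  3  4  5  6  7
 b  1  0  1  2  3  4  5  6
 a  2  1  1  2  3  3  4  5
 c  3  2  1  2  3  4  3  4
 a  4  3  2  2  3  3  4  3
 a  5  4  3  3  3  3  4  4
 c  6  5  4  4  4  4  3  4
 a  7  6  5  5  5  4  4  3

4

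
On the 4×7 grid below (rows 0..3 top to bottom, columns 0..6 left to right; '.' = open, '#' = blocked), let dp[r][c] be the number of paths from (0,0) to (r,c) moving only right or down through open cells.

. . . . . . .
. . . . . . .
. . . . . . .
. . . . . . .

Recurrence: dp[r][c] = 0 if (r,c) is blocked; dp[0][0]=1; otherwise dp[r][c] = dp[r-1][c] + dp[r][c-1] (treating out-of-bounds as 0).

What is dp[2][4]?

15

r\c   0   1   2   3   4   5   6
  0   1   1   1   1   1   1   1
  1   1   2   3   4   5   6   7
  2   1   3   6  10  15  21  28
  3   1   4  10  20  35  56  84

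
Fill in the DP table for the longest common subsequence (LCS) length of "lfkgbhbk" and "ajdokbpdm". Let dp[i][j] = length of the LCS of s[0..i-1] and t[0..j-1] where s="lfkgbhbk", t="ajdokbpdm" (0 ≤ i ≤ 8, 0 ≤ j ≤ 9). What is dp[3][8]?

1

   ''  a  j  d  o  k  b  p  d  m
''  0  0  0  0  0  0  0  0  0  0
 l  0  0  0  0  0  0  0  0  0  0
 f  0  0  0  0  0  0  0  0  0  0
 k  0  0  0  0  0  1  1  1  1  1
 g  0  0  0  0  0  1  1  1  1  1
 b  0  0  0  0  0  1  2  2  2  2
 h  0  0  0  0  0  1  2  2  2  2
 b  0  0  0  0  0  1  2  2  2  2
 k  0  0  0  0  0  1  2  2  2  2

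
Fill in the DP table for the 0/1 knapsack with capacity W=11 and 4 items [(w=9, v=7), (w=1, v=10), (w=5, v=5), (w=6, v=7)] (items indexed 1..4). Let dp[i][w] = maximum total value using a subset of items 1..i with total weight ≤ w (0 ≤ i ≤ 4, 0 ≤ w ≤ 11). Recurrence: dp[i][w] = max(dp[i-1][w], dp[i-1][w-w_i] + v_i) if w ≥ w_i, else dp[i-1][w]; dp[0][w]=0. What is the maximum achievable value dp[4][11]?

17

i\w   0   1   2   3   4   5   6   7   8   9  10  11
  0   0   0   0   0   0   0   0   0   0   0   0   0
  1   0   0   0   0   0   0   0   0   0   7   7   7
  2   0  10  10  10  10  10  10  10  10  10  17  17
  3   0  10  10  10  10  10  15  15  15  15  17  17
  4   0  10  10  10  10  10  15  17  17  17  17  17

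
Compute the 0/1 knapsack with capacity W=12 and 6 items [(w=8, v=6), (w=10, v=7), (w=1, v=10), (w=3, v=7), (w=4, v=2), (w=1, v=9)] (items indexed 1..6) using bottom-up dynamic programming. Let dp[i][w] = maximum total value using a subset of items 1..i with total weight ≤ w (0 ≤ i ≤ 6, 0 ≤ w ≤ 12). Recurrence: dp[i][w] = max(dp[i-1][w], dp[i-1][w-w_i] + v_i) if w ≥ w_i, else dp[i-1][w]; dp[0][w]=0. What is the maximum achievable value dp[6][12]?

i\w   0   1   2   3   4   5   6   7   8   9  10  11  12
  0   0   0   0   0   0   0   0   0   0   0   0   0   0
  1   0   0   0   0   0   0   0   0   6   6   6   6   6
  2   0   0   0   0   0   0   0   0   6   6   7   7   7
  3   0  10  10  10  10  10  10  10  10  16  16  17  17
  4   0  10  10  10  17  17  17  17  17  17  17  17  23
  5   0  10  10  10  17  17  17  17  19  19  19  19  23
  6   0  10  19  19  19  26  26  26  26  28  28  28  28

28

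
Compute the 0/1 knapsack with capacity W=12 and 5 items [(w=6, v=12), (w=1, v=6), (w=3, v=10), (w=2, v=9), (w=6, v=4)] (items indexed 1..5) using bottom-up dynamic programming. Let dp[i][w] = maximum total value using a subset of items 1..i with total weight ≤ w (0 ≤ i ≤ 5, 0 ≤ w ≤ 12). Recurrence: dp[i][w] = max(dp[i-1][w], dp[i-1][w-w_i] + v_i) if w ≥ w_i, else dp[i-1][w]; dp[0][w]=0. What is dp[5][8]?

25

i\w   0   1   2   3   4   5   6   7   8   9  10  11  12
  0   0   0   0   0   0   0   0   0   0   0   0   0   0
  1   0   0   0   0   0   0  12  12  12  12  12  12  12
  2   0   6   6   6   6   6  12  18  18  18  18  18  18
  3   0   6   6  10  16  16  16  18  18  22  28  28  28
  4   0   6   9  15  16  19  25  25  25  27  28  31  37
  5   0   6   9  15  16  19  25  25  25  27  28  31  37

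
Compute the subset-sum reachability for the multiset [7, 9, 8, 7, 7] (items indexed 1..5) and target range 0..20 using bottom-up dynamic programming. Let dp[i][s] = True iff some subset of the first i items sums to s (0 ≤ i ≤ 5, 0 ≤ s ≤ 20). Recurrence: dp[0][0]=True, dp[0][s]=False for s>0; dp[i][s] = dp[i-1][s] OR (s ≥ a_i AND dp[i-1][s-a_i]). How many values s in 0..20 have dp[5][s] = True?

8

i\s   0   1   2   3   4   5   6   7   8   9  10  11  12  13  14  15  16  17  18  19  20
  0   T   F   F   F   F   F   F   F   F   F   F   F   F   F   F   F   F   F   F   F   F
  1   T   F   F   F   F   F   F   T   F   F   F   F   F   F   F   F   F   F   F   F   F
  2   T   F   F   F   F   F   F   T   F   T   F   F   F   F   F   F   T   F   F   F   F
  3   T   F   F   F   F   F   F   T   T   T   F   F   F   F   F   T   T   T   F   F   F
  4   T   F   F   F   F   F   F   T   T   T   F   F   F   F   T   T   T   T   F   F   F
  5   T   F   F   F   F   F   F   T   T   T   F   F   F   F   T   T   T   T   F   F   F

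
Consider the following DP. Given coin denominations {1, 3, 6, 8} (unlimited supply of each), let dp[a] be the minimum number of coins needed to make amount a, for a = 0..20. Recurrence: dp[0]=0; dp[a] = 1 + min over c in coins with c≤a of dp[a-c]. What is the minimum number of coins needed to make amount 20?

 a  0  1  2  3  4  5  6  7  8  9 10 11 12 13 14 15 16 17 18 19 20
dp  0  1  2  1  2  3  1  2  1  2  3  2  2  3  2  3  2  3  3  3  3

3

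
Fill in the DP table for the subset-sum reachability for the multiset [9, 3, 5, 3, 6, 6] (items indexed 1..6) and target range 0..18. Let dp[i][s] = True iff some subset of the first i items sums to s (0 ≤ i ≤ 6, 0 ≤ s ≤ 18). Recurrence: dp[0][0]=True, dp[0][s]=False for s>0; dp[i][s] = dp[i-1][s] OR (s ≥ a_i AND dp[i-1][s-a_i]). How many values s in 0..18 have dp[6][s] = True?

12

i\s   0   1   2   3   4   5   6   7   8   9  10  11  12  13  14  15  16  17  18
  0   T   F   F   F   F   F   F   F   F   F   F   F   F   F   F   F   F   F   F
  1   T   F   F   F   F   F   F   F   F   T   F   F   F   F   F   F   F   F   F
  2   T   F   F   T   F   F   F   F   F   T   F   F   T   F   F   F   F   F   F
  3   T   F   F   T   F   T   F   F   T   T   F   F   T   F   T   F   F   T   F
  4   T   F   F   T   F   T   T   F   T   T   F   T   T   F   T   T   F   T   F
  5   T   F   F   T   F   T   T   F   T   T   F   T   T   F   T   T   F   T   T
  6   T   F   F   T   F   T   T   F   T   T   F   T   T   F   T   T   F   T   T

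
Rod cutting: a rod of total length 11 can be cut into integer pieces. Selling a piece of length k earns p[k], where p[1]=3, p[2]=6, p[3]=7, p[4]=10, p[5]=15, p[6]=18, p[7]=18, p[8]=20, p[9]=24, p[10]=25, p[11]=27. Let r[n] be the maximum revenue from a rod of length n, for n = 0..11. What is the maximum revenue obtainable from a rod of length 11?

   n    0    1    2    3    4    5    6    7    8    9   10   11
r[n]    0    3    6    9   12   15   18   21   24   27   30   33

33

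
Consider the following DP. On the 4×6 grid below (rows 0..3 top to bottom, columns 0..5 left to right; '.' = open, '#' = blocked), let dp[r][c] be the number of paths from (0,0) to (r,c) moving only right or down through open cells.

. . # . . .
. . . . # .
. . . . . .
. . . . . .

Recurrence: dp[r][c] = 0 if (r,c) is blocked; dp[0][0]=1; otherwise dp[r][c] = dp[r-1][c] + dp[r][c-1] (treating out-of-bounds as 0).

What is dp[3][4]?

23

r\c   0   1   2   3   4   5
  0   1   1   0   0   0   0
  1   1   2   2   2   0   0
  2   1   3   5   7   7   7
  3   1   4   9  16  23  30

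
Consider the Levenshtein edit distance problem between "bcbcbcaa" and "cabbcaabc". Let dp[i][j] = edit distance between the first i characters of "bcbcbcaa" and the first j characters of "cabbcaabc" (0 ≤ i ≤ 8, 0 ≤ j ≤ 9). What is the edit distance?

5

   ''  c  a  b  b  c  a  a  b  c
''  0  1  2  3  4  5  6  7  8  9
 b  1  1  2  2  3  4  5  6  7  8
 c  2  1  2  3  3  3  4  5  6  7
 b  3  2  2  2  3  4  4  5  5  6
 c  4  3  3  3  3  3  4  5  6  5
 b  5  4  4  3  3  4  4  5  5  6
 c  6  5  5  4  4  3  4  5  6  5
 a  7  6  5  5  5  4  3  4  5  6
 a  8  7  6  6  6  5  4  3  4  5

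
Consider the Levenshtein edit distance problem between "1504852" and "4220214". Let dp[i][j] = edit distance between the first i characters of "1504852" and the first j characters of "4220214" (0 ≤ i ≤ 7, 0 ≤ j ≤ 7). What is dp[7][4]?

6

   ''  4  2  2  0  2  1  4
''  0  1  2  3  4  5  6  7
 1  1  1  2  3  4  5  5  6
 5  2  2  2  3  4  5  6  6
 0  3  3  3  3  3  4  5  6
 4  4  3  4  4  4  4  5  5
 8  5  4  4  5  5  5  5  6
 5  6  5  5  5  6  6  6  6
 2  7  6  5  5  6  6  7  7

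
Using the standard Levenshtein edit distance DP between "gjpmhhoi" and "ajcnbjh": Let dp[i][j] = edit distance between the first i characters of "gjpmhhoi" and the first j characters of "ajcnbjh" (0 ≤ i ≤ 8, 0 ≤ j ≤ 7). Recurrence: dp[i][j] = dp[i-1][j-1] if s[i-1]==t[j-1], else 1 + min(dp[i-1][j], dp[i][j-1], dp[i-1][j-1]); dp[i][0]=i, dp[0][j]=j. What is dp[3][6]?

5

   ''  a  j  c  n  b  j  h
''  0  1  2  3  4  5  6  7
 g  1  1  2  3  4  5  6  7
 j  2  2  1  2  3  4  5  6
 p  3  3  2  2  3  4  5  6
 m  4  4  3  3  3  4  5  6
 h  5  5  4  4  4  4  5  5
 h  6  6  5  5  5  5  5  5
 o  7  7  6  6  6  6  6  6
 i  8  8  7  7  7  7  7  7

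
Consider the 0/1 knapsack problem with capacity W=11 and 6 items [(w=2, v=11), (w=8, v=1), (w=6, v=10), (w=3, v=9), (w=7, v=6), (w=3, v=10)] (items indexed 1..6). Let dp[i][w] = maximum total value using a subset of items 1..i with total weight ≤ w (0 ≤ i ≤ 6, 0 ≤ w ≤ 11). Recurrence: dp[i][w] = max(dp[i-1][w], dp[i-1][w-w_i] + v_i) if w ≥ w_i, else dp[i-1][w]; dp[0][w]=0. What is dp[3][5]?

i\w   0   1   2   3   4   5   6   7   8   9  10  11
  0   0   0   0   0   0   0   0   0   0   0   0   0
  1   0   0  11  11  11  11  11  11  11  11  11  11
  2   0   0  11  11  11  11  11  11  11  11  12  12
  3   0   0  11  11  11  11  11  11  21  21  21  21
  4   0   0  11  11  11  20  20  20  21  21  21  30
  5   0   0  11  11  11  20  20  20  21  21  21  30
  6   0   0  11  11  11  21  21  21  30  30  30  31

11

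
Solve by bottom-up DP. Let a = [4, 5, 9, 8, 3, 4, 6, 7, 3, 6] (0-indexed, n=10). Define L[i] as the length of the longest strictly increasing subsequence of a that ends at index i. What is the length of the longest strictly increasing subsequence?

4

   i    0    1    2    3    4    5    6    7    8    9
a[i]    4    5    9    8    3    4    6    7    3    6
L[i]    1    2    3    3    1    2    3    4    1    3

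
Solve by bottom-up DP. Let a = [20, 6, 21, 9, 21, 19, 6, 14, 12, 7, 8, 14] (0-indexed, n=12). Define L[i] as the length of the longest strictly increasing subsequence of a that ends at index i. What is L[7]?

3

   i    0    1    2    3    4    5    6    7    8    9   10   11
a[i]   20    6   21    9   21   19    6   14   12    7    8   14
L[i]    1    1    2    2    3    3    1    3    3    2    3    4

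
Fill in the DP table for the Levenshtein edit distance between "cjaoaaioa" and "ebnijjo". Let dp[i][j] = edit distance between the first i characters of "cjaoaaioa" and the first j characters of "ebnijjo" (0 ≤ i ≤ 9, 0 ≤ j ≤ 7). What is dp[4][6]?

6

   ''  e  b  n  i  j  j  o
''  0  1  2  3  4  5  6  7
 c  1  1  2  3  4  5  6  7
 j  2  2  2  3  4  4  5  6
 a  3  3  3  3  4  5  5  6
 o  4  4  4  4  4  5  6  5
 a  5  5  5  5  5  5  6  6
 a  6  6  6  6  6  6  6  7
 i  7  7  7  7  6  7  7  7
 o  8  8  8  8  7  7  8  7
 a  9  9  9  9  8  8  8  8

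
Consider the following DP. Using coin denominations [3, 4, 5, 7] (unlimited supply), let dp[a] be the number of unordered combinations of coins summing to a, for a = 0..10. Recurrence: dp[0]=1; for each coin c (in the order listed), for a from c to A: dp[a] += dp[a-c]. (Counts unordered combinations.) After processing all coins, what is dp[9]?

after  coin     0     1     2     3     4     5     6     7     8     9    10
          3     1     0     0     1     0     0     1     0     0     1     0
          4     1     0     0     1     1     0     1     1     1     1     1
          5     1     0     0     1     1     1     1     1     2     2     2
          7     1     0     0     1     1     1     1     2     2     2     3

2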